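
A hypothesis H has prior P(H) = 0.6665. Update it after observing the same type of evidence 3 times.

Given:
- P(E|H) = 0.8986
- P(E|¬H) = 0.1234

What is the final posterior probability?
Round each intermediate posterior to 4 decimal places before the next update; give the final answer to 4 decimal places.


Sequential Bayesian updating:

Initial prior: P(H) = 0.6665

Update 1:
  P(E) = 0.8986 × 0.6665 + 0.1234 × 0.3335 = 0.59891690 + 0.04115390 = 0.64007080
  P(H|E) = 0.59891690 / 0.64007080 = 0.9357

Update 2:
  P(E) = 0.8986 × 0.9357 + 0.1234 × 0.0643 = 0.84082002 + 0.00793462 = 0.84875464
  P(H|E) = 0.84082002 / 0.84875464 = 0.9907

Update 3:
  P(E) = 0.8986 × 0.9907 + 0.1234 × 0.0093 = 0.89024302 + 0.00114762 = 0.89139064
  P(H|E) = 0.89024302 / 0.89139064 = 0.9987

Final posterior: 0.9987


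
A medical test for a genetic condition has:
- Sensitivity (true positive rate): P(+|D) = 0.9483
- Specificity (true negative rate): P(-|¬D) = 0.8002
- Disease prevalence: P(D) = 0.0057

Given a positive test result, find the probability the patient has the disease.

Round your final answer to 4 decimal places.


Let D = has disease, + = positive test

Given:
- P(D) = 0.0057 (prevalence)
- P(+|D) = 0.9483 (sensitivity)
- P(-|¬D) = 0.8002 (specificity)
- P(+|¬D) = 0.1998 (false positive rate = 1 - specificity)

Step 1: Find P(+)
P(+) = P(+|D)P(D) + P(+|¬D)P(¬D)
     = 0.9483 × 0.0057 + 0.1998 × 0.9943
     = 0.00540531 + 0.19866114
     = 0.20406645

Step 2: Apply Bayes' theorem for P(D|+)
P(D|+) = P(+|D)P(D) / P(+)
       = 0.00540531 / 0.20406645
       = 0.0265


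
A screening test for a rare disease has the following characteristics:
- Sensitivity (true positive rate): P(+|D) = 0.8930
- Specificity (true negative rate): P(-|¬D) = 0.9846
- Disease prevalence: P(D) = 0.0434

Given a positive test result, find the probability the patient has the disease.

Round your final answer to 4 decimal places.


Let D = has disease, + = positive test

Given:
- P(D) = 0.0434 (prevalence)
- P(+|D) = 0.8930 (sensitivity)
- P(-|¬D) = 0.9846 (specificity)
- P(+|¬D) = 0.0154 (false positive rate = 1 - specificity)

Step 1: Find P(+)
P(+) = P(+|D)P(D) + P(+|¬D)P(¬D)
     = 0.8930 × 0.0434 + 0.0154 × 0.9566
     = 0.03875620 + 0.01473164
     = 0.05348784

Step 2: Apply Bayes' theorem for P(D|+)
P(D|+) = P(+|D)P(D) / P(+)
       = 0.03875620 / 0.05348784
       = 0.7246


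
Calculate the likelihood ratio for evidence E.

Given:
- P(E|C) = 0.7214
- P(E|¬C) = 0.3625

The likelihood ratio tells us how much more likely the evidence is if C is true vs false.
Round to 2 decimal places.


Likelihood Ratio (LR) = P(E|C) / P(E|¬C)

LR = 0.7214 / 0.3625
   = 1.99

The evidence is 1.99 times more likely if C is true than if C is false.
Because LR exceeds 1, E is evidence for C.


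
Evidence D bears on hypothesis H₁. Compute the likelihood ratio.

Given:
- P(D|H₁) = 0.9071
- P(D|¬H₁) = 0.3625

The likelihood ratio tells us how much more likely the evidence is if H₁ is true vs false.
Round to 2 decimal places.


Likelihood Ratio (LR) = P(D|H₁) / P(D|¬H₁)

LR = 0.9071 / 0.3625
   = 2.50

The evidence is 2.50 times more likely if H₁ is true than if H₁ is false.
LR > 1, so observing D raises the odds in favor of H₁.


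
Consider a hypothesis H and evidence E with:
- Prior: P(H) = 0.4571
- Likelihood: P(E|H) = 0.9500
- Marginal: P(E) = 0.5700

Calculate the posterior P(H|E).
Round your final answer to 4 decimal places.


Using Bayes' theorem:

P(H|E) = P(E|H) × P(H) / P(E)
       = 0.9500 × 0.4571 / 0.5700
       = 0.43424500 / 0.5700
       = 0.7618

The evidence strengthens our belief in H.
Prior: 0.4571 → Posterior: 0.7618


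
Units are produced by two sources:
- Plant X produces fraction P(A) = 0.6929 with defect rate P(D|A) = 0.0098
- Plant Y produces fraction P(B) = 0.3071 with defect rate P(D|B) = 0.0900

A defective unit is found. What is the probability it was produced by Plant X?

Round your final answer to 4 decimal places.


Let A = from Plant X, D = defective

Given:
- P(A) = 0.6929, P(B) = 0.3071
- P(D|A) = 0.0098, P(D|B) = 0.0900

Step 1: Find P(D)
P(D) = P(D|A)P(A) + P(D|B)P(B)
     = 0.0098 × 0.6929 + 0.0900 × 0.3071
     = 0.00679042 + 0.02763900
     = 0.03442942

Step 2: Apply Bayes' theorem
P(A|D) = P(D|A)P(A) / P(D)
       = 0.00679042 / 0.03442942
       = 0.1972


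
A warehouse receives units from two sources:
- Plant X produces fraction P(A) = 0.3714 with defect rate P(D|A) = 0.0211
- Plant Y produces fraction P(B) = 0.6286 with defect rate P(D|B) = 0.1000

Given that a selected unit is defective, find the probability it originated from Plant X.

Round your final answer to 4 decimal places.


Let A = from Plant X, D = defective

Given:
- P(A) = 0.3714, P(B) = 0.6286
- P(D|A) = 0.0211, P(D|B) = 0.1000

Step 1: Find P(D)
P(D) = P(D|A)P(A) + P(D|B)P(B)
     = 0.0211 × 0.3714 + 0.1000 × 0.6286
     = 0.00783654 + 0.06286000
     = 0.07069654

Step 2: Apply Bayes' theorem
P(A|D) = P(D|A)P(A) / P(D)
       = 0.00783654 / 0.07069654
       = 0.1108


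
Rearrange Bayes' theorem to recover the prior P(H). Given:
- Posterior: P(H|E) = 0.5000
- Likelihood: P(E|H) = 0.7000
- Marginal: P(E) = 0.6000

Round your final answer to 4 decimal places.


From Bayes' theorem: P(H|E) = P(E|H) × P(H) / P(E)

Rearranging for P(H):
P(H) = P(H|E) × P(E) / P(E|H)
     = 0.5000 × 0.6000 / 0.7000
     = 0.30000000 / 0.7000
     = 0.4286


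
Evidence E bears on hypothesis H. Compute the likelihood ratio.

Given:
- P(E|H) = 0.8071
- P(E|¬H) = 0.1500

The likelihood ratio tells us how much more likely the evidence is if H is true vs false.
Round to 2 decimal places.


Likelihood Ratio (LR) = P(E|H) / P(E|¬H)

LR = 0.8071 / 0.1500
   = 5.38

The evidence is 5.38 times more likely if H is true than if H is false.
LR > 1, so observing E raises the odds in favor of H.


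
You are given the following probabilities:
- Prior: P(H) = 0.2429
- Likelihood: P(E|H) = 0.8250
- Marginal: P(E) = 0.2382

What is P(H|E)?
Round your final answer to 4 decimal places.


Using Bayes' theorem:

P(H|E) = P(E|H) × P(H) / P(E)
       = 0.8250 × 0.2429 / 0.2382
       = 0.20039250 / 0.2382
       = 0.8413

The evidence strengthens our belief in H.
Prior: 0.2429 → Posterior: 0.8413


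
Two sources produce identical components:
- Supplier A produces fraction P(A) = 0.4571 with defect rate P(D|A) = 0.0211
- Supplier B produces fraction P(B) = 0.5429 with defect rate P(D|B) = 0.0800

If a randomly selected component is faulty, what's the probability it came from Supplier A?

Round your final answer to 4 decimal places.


Let A = from Supplier A, D = faulty

Given:
- P(A) = 0.4571, P(B) = 0.5429
- P(D|A) = 0.0211, P(D|B) = 0.0800

Step 1: Find P(D)
P(D) = P(D|A)P(A) + P(D|B)P(B)
     = 0.0211 × 0.4571 + 0.0800 × 0.5429
     = 0.00964481 + 0.04343200
     = 0.05307681

Step 2: Apply Bayes' theorem
P(A|D) = P(D|A)P(A) / P(D)
       = 0.00964481 / 0.05307681
       = 0.1817


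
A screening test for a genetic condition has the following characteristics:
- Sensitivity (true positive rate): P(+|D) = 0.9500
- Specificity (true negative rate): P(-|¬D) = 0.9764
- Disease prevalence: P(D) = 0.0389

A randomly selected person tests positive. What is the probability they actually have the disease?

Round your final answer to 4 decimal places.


Let D = has disease, + = positive test

Given:
- P(D) = 0.0389 (prevalence)
- P(+|D) = 0.9500 (sensitivity)
- P(-|¬D) = 0.9764 (specificity)
- P(+|¬D) = 0.0236 (false positive rate = 1 - specificity)

Step 1: Find P(+)
P(+) = P(+|D)P(D) + P(+|¬D)P(¬D)
     = 0.9500 × 0.0389 + 0.0236 × 0.9611
     = 0.03695500 + 0.02268196
     = 0.05963696

Step 2: Apply Bayes' theorem for P(D|+)
P(D|+) = P(+|D)P(D) / P(+)
       = 0.03695500 / 0.05963696
       = 0.6197


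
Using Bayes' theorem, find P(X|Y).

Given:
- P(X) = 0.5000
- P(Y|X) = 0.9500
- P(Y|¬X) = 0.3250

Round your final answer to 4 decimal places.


Bayes' theorem: P(X|Y) = P(Y|X) × P(X) / P(Y)

Step 1: Calculate P(Y) using law of total probability
P(Y) = P(Y|X)P(X) + P(Y|¬X)P(¬X)
     = 0.9500 × 0.5000 + 0.3250 × 0.5000
     = 0.47500000 + 0.16250000
     = 0.63750000

Step 2: Apply Bayes' theorem
P(X|Y) = P(Y|X) × P(X) / P(Y)
       = 0.47500000 / 0.63750000
       = 0.7451


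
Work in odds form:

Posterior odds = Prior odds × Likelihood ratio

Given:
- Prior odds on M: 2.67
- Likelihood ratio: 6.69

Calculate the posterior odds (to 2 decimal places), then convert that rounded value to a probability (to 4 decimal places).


Step 1: Calculate posterior odds
Posterior odds = Prior odds × LR
               = 2.67 × 6.69
               = 17.86

Step 2: Convert to probability
P(M|E) = Posterior odds / (1 + Posterior odds)
       = 17.86 / (1 + 17.86)
       = 17.86 / 18.86
       = 0.9470

The evidence increased P(M) from 0.7275 to 0.9470.


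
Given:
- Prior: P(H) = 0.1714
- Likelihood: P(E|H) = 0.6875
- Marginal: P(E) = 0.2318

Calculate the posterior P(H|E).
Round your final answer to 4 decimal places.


Using Bayes' theorem:

P(H|E) = P(E|H) × P(H) / P(E)
       = 0.6875 × 0.1714 / 0.2318
       = 0.11783750 / 0.2318
       = 0.5084

The evidence strengthens our belief in H.
Prior: 0.1714 → Posterior: 0.5084


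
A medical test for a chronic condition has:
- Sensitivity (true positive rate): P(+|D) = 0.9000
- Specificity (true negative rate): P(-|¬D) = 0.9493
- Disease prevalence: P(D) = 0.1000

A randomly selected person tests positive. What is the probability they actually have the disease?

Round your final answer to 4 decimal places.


Let D = has disease, + = positive test

Given:
- P(D) = 0.1000 (prevalence)
- P(+|D) = 0.9000 (sensitivity)
- P(-|¬D) = 0.9493 (specificity)
- P(+|¬D) = 0.0507 (false positive rate = 1 - specificity)

Step 1: Find P(+)
P(+) = P(+|D)P(D) + P(+|¬D)P(¬D)
     = 0.9000 × 0.1000 + 0.0507 × 0.9000
     = 0.09000000 + 0.04563000
     = 0.13563000

Step 2: Apply Bayes' theorem for P(D|+)
P(D|+) = P(+|D)P(D) / P(+)
       = 0.09000000 / 0.13563000
       = 0.6636


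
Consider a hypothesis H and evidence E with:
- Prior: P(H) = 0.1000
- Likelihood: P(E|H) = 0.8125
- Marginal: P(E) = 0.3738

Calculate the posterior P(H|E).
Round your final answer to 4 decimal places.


Using Bayes' theorem:

P(H|E) = P(E|H) × P(H) / P(E)
       = 0.8125 × 0.1000 / 0.3738
       = 0.08125000 / 0.3738
       = 0.2174

The evidence strengthens our belief in H.
Prior: 0.1000 → Posterior: 0.2174


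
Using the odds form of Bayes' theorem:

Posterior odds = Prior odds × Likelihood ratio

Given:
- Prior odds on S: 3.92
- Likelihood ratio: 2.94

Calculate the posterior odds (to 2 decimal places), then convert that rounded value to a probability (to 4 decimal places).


Step 1: Calculate posterior odds
Posterior odds = Prior odds × LR
               = 3.92 × 2.94
               = 11.52

Step 2: Convert to probability
P(S|E) = Posterior odds / (1 + Posterior odds)
       = 11.52 / (1 + 11.52)
       = 11.52 / 12.52
       = 0.9201

The evidence increased P(S) from 0.7967 to 0.9201.


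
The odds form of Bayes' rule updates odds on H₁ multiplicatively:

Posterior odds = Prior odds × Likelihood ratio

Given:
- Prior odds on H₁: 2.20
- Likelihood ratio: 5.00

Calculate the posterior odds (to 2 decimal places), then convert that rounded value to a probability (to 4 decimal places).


Step 1: Calculate posterior odds
Posterior odds = Prior odds × LR
               = 2.20 × 5.00
               = 11.00

Step 2: Convert to probability
P(H₁|E) = Posterior odds / (1 + Posterior odds)
       = 11.00 / (1 + 11.00)
       = 11.00 / 12.00
       = 0.9167

The evidence increased P(H₁) from 0.6875 to 0.9167.


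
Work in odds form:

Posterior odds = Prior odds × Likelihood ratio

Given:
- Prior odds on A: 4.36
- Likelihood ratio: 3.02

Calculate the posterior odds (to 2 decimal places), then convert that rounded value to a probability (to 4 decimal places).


Step 1: Calculate posterior odds
Posterior odds = Prior odds × LR
               = 4.36 × 3.02
               = 13.17

Step 2: Convert to probability
P(A|E) = Posterior odds / (1 + Posterior odds)
       = 13.17 / (1 + 13.17)
       = 13.17 / 14.17
       = 0.9294

The evidence increased P(A) from 0.8134 to 0.9294.


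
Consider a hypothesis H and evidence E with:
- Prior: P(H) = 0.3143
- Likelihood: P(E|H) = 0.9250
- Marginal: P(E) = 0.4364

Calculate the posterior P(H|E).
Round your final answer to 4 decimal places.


Using Bayes' theorem:

P(H|E) = P(E|H) × P(H) / P(E)
       = 0.9250 × 0.3143 / 0.4364
       = 0.29072750 / 0.4364
       = 0.6662

The evidence strengthens our belief in H.
Prior: 0.3143 → Posterior: 0.6662


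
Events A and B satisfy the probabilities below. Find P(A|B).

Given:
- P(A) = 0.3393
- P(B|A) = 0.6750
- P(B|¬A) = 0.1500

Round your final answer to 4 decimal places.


Bayes' theorem: P(A|B) = P(B|A) × P(A) / P(B)

Step 1: Calculate P(B) using law of total probability
P(B) = P(B|A)P(A) + P(B|¬A)P(¬A)
     = 0.6750 × 0.3393 + 0.1500 × 0.6607
     = 0.22902750 + 0.09910500
     = 0.32813250

Step 2: Apply Bayes' theorem
P(A|B) = P(B|A) × P(A) / P(B)
       = 0.22902750 / 0.32813250
       = 0.6980


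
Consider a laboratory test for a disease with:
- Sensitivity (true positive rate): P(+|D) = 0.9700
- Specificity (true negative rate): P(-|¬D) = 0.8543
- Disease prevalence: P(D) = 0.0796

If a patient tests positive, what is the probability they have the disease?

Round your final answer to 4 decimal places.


Let D = has disease, + = positive test

Given:
- P(D) = 0.0796 (prevalence)
- P(+|D) = 0.9700 (sensitivity)
- P(-|¬D) = 0.8543 (specificity)
- P(+|¬D) = 0.1457 (false positive rate = 1 - specificity)

Step 1: Find P(+)
P(+) = P(+|D)P(D) + P(+|¬D)P(¬D)
     = 0.9700 × 0.0796 + 0.1457 × 0.9204
     = 0.07721200 + 0.13410228
     = 0.21131428

Step 2: Apply Bayes' theorem for P(D|+)
P(D|+) = P(+|D)P(D) / P(+)
       = 0.07721200 / 0.21131428
       = 0.3654


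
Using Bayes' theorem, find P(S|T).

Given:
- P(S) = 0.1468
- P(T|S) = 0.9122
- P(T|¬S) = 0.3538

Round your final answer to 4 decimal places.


Bayes' theorem: P(S|T) = P(T|S) × P(S) / P(T)

Step 1: Calculate P(T) using law of total probability
P(T) = P(T|S)P(S) + P(T|¬S)P(¬S)
     = 0.9122 × 0.1468 + 0.3538 × 0.8532
     = 0.13391096 + 0.30186216
     = 0.43577312

Step 2: Apply Bayes' theorem
P(S|T) = P(T|S) × P(S) / P(T)
       = 0.13391096 / 0.43577312
       = 0.3073


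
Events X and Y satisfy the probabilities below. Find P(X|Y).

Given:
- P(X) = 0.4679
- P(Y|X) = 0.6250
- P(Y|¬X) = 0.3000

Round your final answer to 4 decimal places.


Bayes' theorem: P(X|Y) = P(Y|X) × P(X) / P(Y)

Step 1: Calculate P(Y) using law of total probability
P(Y) = P(Y|X)P(X) + P(Y|¬X)P(¬X)
     = 0.6250 × 0.4679 + 0.3000 × 0.5321
     = 0.29243750 + 0.15963000
     = 0.45206750

Step 2: Apply Bayes' theorem
P(X|Y) = P(Y|X) × P(X) / P(Y)
       = 0.29243750 / 0.45206750
       = 0.6469


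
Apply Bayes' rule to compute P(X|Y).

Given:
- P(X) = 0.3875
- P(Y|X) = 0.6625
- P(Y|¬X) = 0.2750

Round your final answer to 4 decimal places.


Bayes' theorem: P(X|Y) = P(Y|X) × P(X) / P(Y)

Step 1: Calculate P(Y) using law of total probability
P(Y) = P(Y|X)P(X) + P(Y|¬X)P(¬X)
     = 0.6625 × 0.3875 + 0.2750 × 0.6125
     = 0.25671875 + 0.16843750
     = 0.42515625

Step 2: Apply Bayes' theorem
P(X|Y) = P(Y|X) × P(X) / P(Y)
       = 0.25671875 / 0.42515625
       = 0.6038


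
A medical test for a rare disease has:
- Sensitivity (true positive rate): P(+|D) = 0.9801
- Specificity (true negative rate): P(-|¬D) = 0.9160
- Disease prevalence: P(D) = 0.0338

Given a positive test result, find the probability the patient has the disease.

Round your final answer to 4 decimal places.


Let D = has disease, + = positive test

Given:
- P(D) = 0.0338 (prevalence)
- P(+|D) = 0.9801 (sensitivity)
- P(-|¬D) = 0.9160 (specificity)
- P(+|¬D) = 0.0840 (false positive rate = 1 - specificity)

Step 1: Find P(+)
P(+) = P(+|D)P(D) + P(+|¬D)P(¬D)
     = 0.9801 × 0.0338 + 0.0840 × 0.9662
     = 0.03312738 + 0.08116080
     = 0.11428818

Step 2: Apply Bayes' theorem for P(D|+)
P(D|+) = P(+|D)P(D) / P(+)
       = 0.03312738 / 0.11428818
       = 0.2899


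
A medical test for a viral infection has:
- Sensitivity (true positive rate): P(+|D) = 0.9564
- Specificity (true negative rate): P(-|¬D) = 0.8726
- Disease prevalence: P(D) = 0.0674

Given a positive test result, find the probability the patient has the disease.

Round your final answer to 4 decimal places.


Let D = has disease, + = positive test

Given:
- P(D) = 0.0674 (prevalence)
- P(+|D) = 0.9564 (sensitivity)
- P(-|¬D) = 0.8726 (specificity)
- P(+|¬D) = 0.1274 (false positive rate = 1 - specificity)

Step 1: Find P(+)
P(+) = P(+|D)P(D) + P(+|¬D)P(¬D)
     = 0.9564 × 0.0674 + 0.1274 × 0.9326
     = 0.06446136 + 0.11881324
     = 0.18327460

Step 2: Apply Bayes' theorem for P(D|+)
P(D|+) = P(+|D)P(D) / P(+)
       = 0.06446136 / 0.18327460
       = 0.3517


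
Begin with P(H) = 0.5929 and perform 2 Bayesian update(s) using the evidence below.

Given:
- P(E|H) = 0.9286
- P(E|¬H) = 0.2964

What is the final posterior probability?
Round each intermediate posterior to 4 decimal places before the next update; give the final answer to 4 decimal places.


Sequential Bayesian updating:

Initial prior: P(H) = 0.5929

Update 1:
  P(E) = 0.9286 × 0.5929 + 0.2964 × 0.4071 = 0.55056694 + 0.12066444 = 0.67123138
  P(H|E) = 0.55056694 / 0.67123138 = 0.8202

Update 2:
  P(E) = 0.9286 × 0.8202 + 0.2964 × 0.1798 = 0.76163772 + 0.05329272 = 0.81493044
  P(H|E) = 0.76163772 / 0.81493044 = 0.9346

Final posterior: 0.9346


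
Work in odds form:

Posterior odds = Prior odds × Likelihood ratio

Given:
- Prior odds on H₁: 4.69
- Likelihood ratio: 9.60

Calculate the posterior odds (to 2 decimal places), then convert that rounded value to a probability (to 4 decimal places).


Step 1: Calculate posterior odds
Posterior odds = Prior odds × LR
               = 4.69 × 9.60
               = 45.02

Step 2: Convert to probability
P(H₁|E) = Posterior odds / (1 + Posterior odds)
       = 45.02 / (1 + 45.02)
       = 45.02 / 46.02
       = 0.9783

The evidence increased P(H₁) from 0.8243 to 0.9783.


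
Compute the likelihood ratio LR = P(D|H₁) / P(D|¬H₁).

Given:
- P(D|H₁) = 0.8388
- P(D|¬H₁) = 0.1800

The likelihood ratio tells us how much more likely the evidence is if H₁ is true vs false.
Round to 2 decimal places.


Likelihood Ratio (LR) = P(D|H₁) / P(D|¬H₁)

LR = 0.8388 / 0.1800
   = 4.66

The evidence is 4.66 times more likely if H₁ is true than if H₁ is false.
Because LR exceeds 1, D is evidence for H₁.


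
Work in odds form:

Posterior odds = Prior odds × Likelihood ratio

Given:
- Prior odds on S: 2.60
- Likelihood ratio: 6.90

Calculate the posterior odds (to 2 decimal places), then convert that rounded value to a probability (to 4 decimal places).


Step 1: Calculate posterior odds
Posterior odds = Prior odds × LR
               = 2.60 × 6.90
               = 17.94

Step 2: Convert to probability
P(S|E) = Posterior odds / (1 + Posterior odds)
       = 17.94 / (1 + 17.94)
       = 17.94 / 18.94
       = 0.9472

The evidence increased P(S) from 0.7222 to 0.9472.


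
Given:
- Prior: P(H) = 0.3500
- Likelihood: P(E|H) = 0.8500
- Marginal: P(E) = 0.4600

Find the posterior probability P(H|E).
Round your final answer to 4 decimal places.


Using Bayes' theorem:

P(H|E) = P(E|H) × P(H) / P(E)
       = 0.8500 × 0.3500 / 0.4600
       = 0.29750000 / 0.4600
       = 0.6467

The evidence strengthens our belief in H.
Prior: 0.3500 → Posterior: 0.6467


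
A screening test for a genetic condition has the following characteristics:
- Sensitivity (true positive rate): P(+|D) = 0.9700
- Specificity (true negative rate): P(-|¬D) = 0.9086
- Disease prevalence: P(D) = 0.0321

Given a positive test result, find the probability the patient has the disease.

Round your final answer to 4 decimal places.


Let D = has disease, + = positive test

Given:
- P(D) = 0.0321 (prevalence)
- P(+|D) = 0.9700 (sensitivity)
- P(-|¬D) = 0.9086 (specificity)
- P(+|¬D) = 0.0914 (false positive rate = 1 - specificity)

Step 1: Find P(+)
P(+) = P(+|D)P(D) + P(+|¬D)P(¬D)
     = 0.9700 × 0.0321 + 0.0914 × 0.9679
     = 0.03113700 + 0.08846606
     = 0.11960306

Step 2: Apply Bayes' theorem for P(D|+)
P(D|+) = P(+|D)P(D) / P(+)
       = 0.03113700 / 0.11960306
       = 0.2603


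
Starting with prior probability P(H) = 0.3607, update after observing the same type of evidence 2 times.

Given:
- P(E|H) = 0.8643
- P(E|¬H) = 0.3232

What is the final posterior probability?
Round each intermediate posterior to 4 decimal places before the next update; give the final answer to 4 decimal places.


Sequential Bayesian updating:

Initial prior: P(H) = 0.3607

Update 1:
  P(E) = 0.8643 × 0.3607 + 0.3232 × 0.6393 = 0.31175301 + 0.20662176 = 0.51837477
  P(H|E) = 0.31175301 / 0.51837477 = 0.6014

Update 2:
  P(E) = 0.8643 × 0.6014 + 0.3232 × 0.3986 = 0.51979002 + 0.12882752 = 0.64861754
  P(H|E) = 0.51979002 / 0.64861754 = 0.8014

Final posterior: 0.8014


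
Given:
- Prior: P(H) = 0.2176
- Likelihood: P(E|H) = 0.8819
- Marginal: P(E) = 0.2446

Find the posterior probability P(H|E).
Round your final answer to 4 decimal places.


Using Bayes' theorem:

P(H|E) = P(E|H) × P(H) / P(E)
       = 0.8819 × 0.2176 / 0.2446
       = 0.19190144 / 0.2446
       = 0.7846

The evidence strengthens our belief in H.
Prior: 0.2176 → Posterior: 0.7846


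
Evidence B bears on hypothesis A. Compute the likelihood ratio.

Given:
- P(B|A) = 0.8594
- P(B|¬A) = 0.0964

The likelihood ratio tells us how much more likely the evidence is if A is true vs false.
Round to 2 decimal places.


Likelihood Ratio (LR) = P(B|A) / P(B|¬A)

LR = 0.8594 / 0.0964
   = 8.91

The evidence is 8.91 times more likely if A is true than if A is false.
Because LR exceeds 1, B is evidence for A.


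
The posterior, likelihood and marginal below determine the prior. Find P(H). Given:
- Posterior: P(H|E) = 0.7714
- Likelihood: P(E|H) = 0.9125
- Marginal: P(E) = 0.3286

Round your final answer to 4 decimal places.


From Bayes' theorem: P(H|E) = P(E|H) × P(H) / P(E)

Rearranging for P(H):
P(H) = P(H|E) × P(E) / P(E|H)
     = 0.7714 × 0.3286 / 0.9125
     = 0.25348204 / 0.9125
     = 0.2778


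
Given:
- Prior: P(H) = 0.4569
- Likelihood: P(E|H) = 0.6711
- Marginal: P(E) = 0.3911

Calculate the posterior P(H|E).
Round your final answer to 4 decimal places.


Using Bayes' theorem:

P(H|E) = P(E|H) × P(H) / P(E)
       = 0.6711 × 0.4569 / 0.3911
       = 0.30662559 / 0.3911
       = 0.7840

The evidence strengthens our belief in H.
Prior: 0.4569 → Posterior: 0.7840


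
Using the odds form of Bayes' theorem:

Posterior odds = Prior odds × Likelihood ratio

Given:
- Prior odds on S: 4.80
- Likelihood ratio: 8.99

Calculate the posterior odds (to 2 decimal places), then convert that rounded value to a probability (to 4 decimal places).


Step 1: Calculate posterior odds
Posterior odds = Prior odds × LR
               = 4.80 × 8.99
               = 43.15

Step 2: Convert to probability
P(S|E) = Posterior odds / (1 + Posterior odds)
       = 43.15 / (1 + 43.15)
       = 43.15 / 44.15
       = 0.9773

The evidence increased P(S) from 0.8276 to 0.9773.


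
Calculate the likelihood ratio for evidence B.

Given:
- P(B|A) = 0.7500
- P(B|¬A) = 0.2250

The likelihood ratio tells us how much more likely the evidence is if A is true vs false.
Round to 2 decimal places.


Likelihood Ratio (LR) = P(B|A) / P(B|¬A)

LR = 0.7500 / 0.2250
   = 3.33

The evidence is 3.33 times more likely if A is true than if A is false.
Since LR > 1, the evidence supports A over ¬A.


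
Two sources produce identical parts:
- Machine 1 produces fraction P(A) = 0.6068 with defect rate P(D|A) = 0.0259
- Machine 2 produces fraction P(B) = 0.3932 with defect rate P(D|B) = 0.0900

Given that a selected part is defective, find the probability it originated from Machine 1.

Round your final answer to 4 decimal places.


Let A = from Machine 1, D = defective

Given:
- P(A) = 0.6068, P(B) = 0.3932
- P(D|A) = 0.0259, P(D|B) = 0.0900

Step 1: Find P(D)
P(D) = P(D|A)P(A) + P(D|B)P(B)
     = 0.0259 × 0.6068 + 0.0900 × 0.3932
     = 0.01571612 + 0.03538800
     = 0.05110412

Step 2: Apply Bayes' theorem
P(A|D) = P(D|A)P(A) / P(D)
       = 0.01571612 / 0.05110412
       = 0.3075


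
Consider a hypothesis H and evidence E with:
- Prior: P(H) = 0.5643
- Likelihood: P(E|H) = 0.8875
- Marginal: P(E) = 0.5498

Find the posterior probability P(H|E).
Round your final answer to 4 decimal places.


Using Bayes' theorem:

P(H|E) = P(E|H) × P(H) / P(E)
       = 0.8875 × 0.5643 / 0.5498
       = 0.50081625 / 0.5498
       = 0.9109

The evidence strengthens our belief in H.
Prior: 0.5643 → Posterior: 0.9109


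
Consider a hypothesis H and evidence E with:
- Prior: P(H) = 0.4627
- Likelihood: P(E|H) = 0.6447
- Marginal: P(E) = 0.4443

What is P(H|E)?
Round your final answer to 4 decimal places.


Using Bayes' theorem:

P(H|E) = P(E|H) × P(H) / P(E)
       = 0.6447 × 0.4627 / 0.4443
       = 0.29830269 / 0.4443
       = 0.6714

The evidence strengthens our belief in H.
Prior: 0.4627 → Posterior: 0.6714


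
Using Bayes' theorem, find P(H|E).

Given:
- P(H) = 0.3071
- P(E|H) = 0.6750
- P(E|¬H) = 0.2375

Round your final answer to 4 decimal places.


Bayes' theorem: P(H|E) = P(E|H) × P(H) / P(E)

Step 1: Calculate P(E) using law of total probability
P(E) = P(E|H)P(H) + P(E|¬H)P(¬H)
     = 0.6750 × 0.3071 + 0.2375 × 0.6929
     = 0.20729250 + 0.16456375
     = 0.37185625

Step 2: Apply Bayes' theorem
P(H|E) = P(E|H) × P(H) / P(E)
       = 0.20729250 / 0.37185625
       = 0.5575


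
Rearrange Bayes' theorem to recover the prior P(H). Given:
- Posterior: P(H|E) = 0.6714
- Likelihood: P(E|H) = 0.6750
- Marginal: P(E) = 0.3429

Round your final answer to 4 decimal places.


From Bayes' theorem: P(H|E) = P(E|H) × P(H) / P(E)

Rearranging for P(H):
P(H) = P(H|E) × P(E) / P(E|H)
     = 0.6714 × 0.3429 / 0.6750
     = 0.23022306 / 0.6750
     = 0.3411


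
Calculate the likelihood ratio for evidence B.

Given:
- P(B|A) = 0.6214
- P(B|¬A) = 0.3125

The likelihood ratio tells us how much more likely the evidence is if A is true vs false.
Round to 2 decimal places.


Likelihood Ratio (LR) = P(B|A) / P(B|¬A)

LR = 0.6214 / 0.3125
   = 1.99

The evidence is 1.99 times more likely if A is true than if A is false.
Because LR exceeds 1, B is evidence for A.


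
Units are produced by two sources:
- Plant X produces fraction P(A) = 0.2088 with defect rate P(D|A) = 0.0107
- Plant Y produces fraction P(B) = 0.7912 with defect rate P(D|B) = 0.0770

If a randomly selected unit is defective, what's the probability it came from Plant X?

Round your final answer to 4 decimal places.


Let A = from Plant X, D = defective

Given:
- P(A) = 0.2088, P(B) = 0.7912
- P(D|A) = 0.0107, P(D|B) = 0.0770

Step 1: Find P(D)
P(D) = P(D|A)P(A) + P(D|B)P(B)
     = 0.0107 × 0.2088 + 0.0770 × 0.7912
     = 0.00223416 + 0.06092240
     = 0.06315656

Step 2: Apply Bayes' theorem
P(A|D) = P(D|A)P(A) / P(D)
       = 0.00223416 / 0.06315656
       = 0.0354


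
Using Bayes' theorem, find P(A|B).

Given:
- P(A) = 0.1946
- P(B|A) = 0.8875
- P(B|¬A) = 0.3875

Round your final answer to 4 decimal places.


Bayes' theorem: P(A|B) = P(B|A) × P(A) / P(B)

Step 1: Calculate P(B) using law of total probability
P(B) = P(B|A)P(A) + P(B|¬A)P(¬A)
     = 0.8875 × 0.1946 + 0.3875 × 0.8054
     = 0.17270750 + 0.31209250
     = 0.48480000

Step 2: Apply Bayes' theorem
P(A|B) = P(B|A) × P(A) / P(B)
       = 0.17270750 / 0.48480000
       = 0.3562


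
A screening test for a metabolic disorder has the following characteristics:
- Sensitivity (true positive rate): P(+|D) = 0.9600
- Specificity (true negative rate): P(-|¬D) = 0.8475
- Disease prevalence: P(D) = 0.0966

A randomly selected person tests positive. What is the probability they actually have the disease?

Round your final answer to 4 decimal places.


Let D = has disease, + = positive test

Given:
- P(D) = 0.0966 (prevalence)
- P(+|D) = 0.9600 (sensitivity)
- P(-|¬D) = 0.8475 (specificity)
- P(+|¬D) = 0.1525 (false positive rate = 1 - specificity)

Step 1: Find P(+)
P(+) = P(+|D)P(D) + P(+|¬D)P(¬D)
     = 0.9600 × 0.0966 + 0.1525 × 0.9034
     = 0.09273600 + 0.13776850
     = 0.23050450

Step 2: Apply Bayes' theorem for P(D|+)
P(D|+) = P(+|D)P(D) / P(+)
       = 0.09273600 / 0.23050450
       = 0.4023


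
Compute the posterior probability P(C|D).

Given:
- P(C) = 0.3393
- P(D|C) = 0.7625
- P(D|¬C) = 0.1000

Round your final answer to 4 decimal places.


Bayes' theorem: P(C|D) = P(D|C) × P(C) / P(D)

Step 1: Calculate P(D) using law of total probability
P(D) = P(D|C)P(C) + P(D|¬C)P(¬C)
     = 0.7625 × 0.3393 + 0.1000 × 0.6607
     = 0.25871625 + 0.06607000
     = 0.32478625

Step 2: Apply Bayes' theorem
P(C|D) = P(D|C) × P(C) / P(D)
       = 0.25871625 / 0.32478625
       = 0.7966


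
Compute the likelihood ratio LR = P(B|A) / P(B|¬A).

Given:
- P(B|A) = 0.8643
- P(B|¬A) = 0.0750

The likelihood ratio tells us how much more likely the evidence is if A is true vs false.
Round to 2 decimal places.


Likelihood Ratio (LR) = P(B|A) / P(B|¬A)

LR = 0.8643 / 0.0750
   = 11.52

The evidence is 11.52 times more likely if A is true than if A is false.
Because LR exceeds 1, B is evidence for A.


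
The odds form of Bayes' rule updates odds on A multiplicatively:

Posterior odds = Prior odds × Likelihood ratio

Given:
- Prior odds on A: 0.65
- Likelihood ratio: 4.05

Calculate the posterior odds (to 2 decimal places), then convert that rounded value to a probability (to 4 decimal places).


Step 1: Calculate posterior odds
Posterior odds = Prior odds × LR
               = 0.65 × 4.05
               = 2.63

Step 2: Convert to probability
P(A|E) = Posterior odds / (1 + Posterior odds)
       = 2.63 / (1 + 2.63)
       = 2.63 / 3.63
       = 0.7245

The evidence increased P(A) from 0.3939 to 0.7245.


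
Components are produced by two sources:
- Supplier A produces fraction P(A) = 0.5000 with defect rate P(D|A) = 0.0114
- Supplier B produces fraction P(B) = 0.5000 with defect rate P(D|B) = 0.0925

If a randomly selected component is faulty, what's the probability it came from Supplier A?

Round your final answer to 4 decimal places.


Let A = from Supplier A, D = faulty

Given:
- P(A) = 0.5000, P(B) = 0.5000
- P(D|A) = 0.0114, P(D|B) = 0.0925

Step 1: Find P(D)
P(D) = P(D|A)P(A) + P(D|B)P(B)
     = 0.0114 × 0.5000 + 0.0925 × 0.5000
     = 0.00570000 + 0.04625000
     = 0.05195000

Step 2: Apply Bayes' theorem
P(A|D) = P(D|A)P(A) / P(D)
       = 0.00570000 / 0.05195000
       = 0.1097


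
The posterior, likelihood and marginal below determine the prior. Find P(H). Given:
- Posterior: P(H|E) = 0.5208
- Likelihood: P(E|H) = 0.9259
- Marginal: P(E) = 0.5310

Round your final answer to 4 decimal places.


From Bayes' theorem: P(H|E) = P(E|H) × P(H) / P(E)

Rearranging for P(H):
P(H) = P(H|E) × P(E) / P(E|H)
     = 0.5208 × 0.5310 / 0.9259
     = 0.27654480 / 0.9259
     = 0.2987


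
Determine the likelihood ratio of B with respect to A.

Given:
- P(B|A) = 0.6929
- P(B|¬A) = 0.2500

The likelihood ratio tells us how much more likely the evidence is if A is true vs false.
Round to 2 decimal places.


Likelihood Ratio (LR) = P(B|A) / P(B|¬A)

LR = 0.6929 / 0.2500
   = 2.77

The evidence is 2.77 times more likely if A is true than if A is false.
Since LR > 1, the evidence supports A over ¬A.


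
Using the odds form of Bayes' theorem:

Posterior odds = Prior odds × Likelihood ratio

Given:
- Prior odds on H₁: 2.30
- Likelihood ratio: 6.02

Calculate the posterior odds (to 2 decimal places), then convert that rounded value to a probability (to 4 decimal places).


Step 1: Calculate posterior odds
Posterior odds = Prior odds × LR
               = 2.30 × 6.02
               = 13.85

Step 2: Convert to probability
P(H₁|E) = Posterior odds / (1 + Posterior odds)
       = 13.85 / (1 + 13.85)
       = 13.85 / 14.85
       = 0.9327

The evidence increased P(H₁) from 0.6970 to 0.9327.


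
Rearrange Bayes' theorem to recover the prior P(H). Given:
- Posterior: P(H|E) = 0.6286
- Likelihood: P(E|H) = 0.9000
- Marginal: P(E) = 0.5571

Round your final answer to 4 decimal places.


From Bayes' theorem: P(H|E) = P(E|H) × P(H) / P(E)

Rearranging for P(H):
P(H) = P(H|E) × P(E) / P(E|H)
     = 0.6286 × 0.5571 / 0.9000
     = 0.35019306 / 0.9000
     = 0.3891


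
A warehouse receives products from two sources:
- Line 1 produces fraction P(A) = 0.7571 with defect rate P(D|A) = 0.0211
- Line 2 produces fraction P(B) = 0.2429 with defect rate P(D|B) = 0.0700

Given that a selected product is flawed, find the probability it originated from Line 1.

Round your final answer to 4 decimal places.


Let A = from Line 1, D = flawed

Given:
- P(A) = 0.7571, P(B) = 0.2429
- P(D|A) = 0.0211, P(D|B) = 0.0700

Step 1: Find P(D)
P(D) = P(D|A)P(A) + P(D|B)P(B)
     = 0.0211 × 0.7571 + 0.0700 × 0.2429
     = 0.01597481 + 0.01700300
     = 0.03297781

Step 2: Apply Bayes' theorem
P(A|D) = P(D|A)P(A) / P(D)
       = 0.01597481 / 0.03297781
       = 0.4844


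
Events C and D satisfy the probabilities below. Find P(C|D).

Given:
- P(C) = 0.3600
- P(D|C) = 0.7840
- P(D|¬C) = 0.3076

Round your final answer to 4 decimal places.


Bayes' theorem: P(C|D) = P(D|C) × P(C) / P(D)

Step 1: Calculate P(D) using law of total probability
P(D) = P(D|C)P(C) + P(D|¬C)P(¬C)
     = 0.7840 × 0.3600 + 0.3076 × 0.6400
     = 0.28224000 + 0.19686400
     = 0.47910400

Step 2: Apply Bayes' theorem
P(C|D) = P(D|C) × P(C) / P(D)
       = 0.28224000 / 0.47910400
       = 0.5891


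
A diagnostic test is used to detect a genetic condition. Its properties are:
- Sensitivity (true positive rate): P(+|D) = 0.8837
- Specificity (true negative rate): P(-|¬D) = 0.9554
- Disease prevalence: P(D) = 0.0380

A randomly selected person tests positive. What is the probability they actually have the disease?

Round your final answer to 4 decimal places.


Let D = has disease, + = positive test

Given:
- P(D) = 0.0380 (prevalence)
- P(+|D) = 0.8837 (sensitivity)
- P(-|¬D) = 0.9554 (specificity)
- P(+|¬D) = 0.0446 (false positive rate = 1 - specificity)

Step 1: Find P(+)
P(+) = P(+|D)P(D) + P(+|¬D)P(¬D)
     = 0.8837 × 0.0380 + 0.0446 × 0.9620
     = 0.03358060 + 0.04290520
     = 0.07648580

Step 2: Apply Bayes' theorem for P(D|+)
P(D|+) = P(+|D)P(D) / P(+)
       = 0.03358060 / 0.07648580
       = 0.4390


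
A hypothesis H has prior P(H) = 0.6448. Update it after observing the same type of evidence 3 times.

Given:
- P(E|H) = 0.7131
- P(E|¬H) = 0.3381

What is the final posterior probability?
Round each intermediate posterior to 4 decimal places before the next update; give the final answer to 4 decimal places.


Sequential Bayesian updating:

Initial prior: P(H) = 0.6448

Update 1:
  P(E) = 0.7131 × 0.6448 + 0.3381 × 0.3552 = 0.45980688 + 0.12009312 = 0.57990000
  P(H|E) = 0.45980688 / 0.57990000 = 0.7929

Update 2:
  P(E) = 0.7131 × 0.7929 + 0.3381 × 0.2071 = 0.56541699 + 0.07002051 = 0.63543750
  P(H|E) = 0.56541699 / 0.63543750 = 0.8898

Update 3:
  P(E) = 0.7131 × 0.8898 + 0.3381 × 0.1102 = 0.63451638 + 0.03725862 = 0.67177500
  P(H|E) = 0.63451638 / 0.67177500 = 0.9445

Final posterior: 0.9445


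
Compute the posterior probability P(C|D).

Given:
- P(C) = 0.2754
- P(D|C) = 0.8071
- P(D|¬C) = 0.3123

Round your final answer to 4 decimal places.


Bayes' theorem: P(C|D) = P(D|C) × P(C) / P(D)

Step 1: Calculate P(D) using law of total probability
P(D) = P(D|C)P(C) + P(D|¬C)P(¬C)
     = 0.8071 × 0.2754 + 0.3123 × 0.7246
     = 0.22227534 + 0.22629258
     = 0.44856792

Step 2: Apply Bayes' theorem
P(C|D) = P(D|C) × P(C) / P(D)
       = 0.22227534 / 0.44856792
       = 0.4955


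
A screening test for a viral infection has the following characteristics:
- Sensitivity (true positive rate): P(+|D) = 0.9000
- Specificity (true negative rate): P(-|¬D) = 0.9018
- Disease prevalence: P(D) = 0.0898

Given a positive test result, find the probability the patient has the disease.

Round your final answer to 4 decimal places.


Let D = has disease, + = positive test

Given:
- P(D) = 0.0898 (prevalence)
- P(+|D) = 0.9000 (sensitivity)
- P(-|¬D) = 0.9018 (specificity)
- P(+|¬D) = 0.0982 (false positive rate = 1 - specificity)

Step 1: Find P(+)
P(+) = P(+|D)P(D) + P(+|¬D)P(¬D)
     = 0.9000 × 0.0898 + 0.0982 × 0.9102
     = 0.08082000 + 0.08938164
     = 0.17020164

Step 2: Apply Bayes' theorem for P(D|+)
P(D|+) = P(+|D)P(D) / P(+)
       = 0.08082000 / 0.17020164
       = 0.4748


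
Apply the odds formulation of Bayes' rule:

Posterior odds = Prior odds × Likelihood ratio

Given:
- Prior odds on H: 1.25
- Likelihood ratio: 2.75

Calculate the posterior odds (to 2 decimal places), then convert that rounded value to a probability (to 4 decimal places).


Step 1: Calculate posterior odds
Posterior odds = Prior odds × LR
               = 1.25 × 2.75
               = 3.44

Step 2: Convert to probability
P(H|E) = Posterior odds / (1 + Posterior odds)
       = 3.44 / (1 + 3.44)
       = 3.44 / 4.44
       = 0.7748

The evidence increased P(H) from 0.5556 to 0.7748.


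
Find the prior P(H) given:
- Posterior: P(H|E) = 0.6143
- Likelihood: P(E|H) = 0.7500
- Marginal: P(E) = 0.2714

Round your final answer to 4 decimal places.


From Bayes' theorem: P(H|E) = P(E|H) × P(H) / P(E)

Rearranging for P(H):
P(H) = P(H|E) × P(E) / P(E|H)
     = 0.6143 × 0.2714 / 0.7500
     = 0.16672102 / 0.7500
     = 0.2223


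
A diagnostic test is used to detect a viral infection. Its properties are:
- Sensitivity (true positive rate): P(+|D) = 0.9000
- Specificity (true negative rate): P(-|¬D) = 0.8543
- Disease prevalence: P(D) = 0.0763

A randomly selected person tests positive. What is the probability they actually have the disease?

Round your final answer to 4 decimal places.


Let D = has disease, + = positive test

Given:
- P(D) = 0.0763 (prevalence)
- P(+|D) = 0.9000 (sensitivity)
- P(-|¬D) = 0.8543 (specificity)
- P(+|¬D) = 0.1457 (false positive rate = 1 - specificity)

Step 1: Find P(+)
P(+) = P(+|D)P(D) + P(+|¬D)P(¬D)
     = 0.9000 × 0.0763 + 0.1457 × 0.9237
     = 0.06867000 + 0.13458309
     = 0.20325309

Step 2: Apply Bayes' theorem for P(D|+)
P(D|+) = P(+|D)P(D) / P(+)
       = 0.06867000 / 0.20325309
       = 0.3379


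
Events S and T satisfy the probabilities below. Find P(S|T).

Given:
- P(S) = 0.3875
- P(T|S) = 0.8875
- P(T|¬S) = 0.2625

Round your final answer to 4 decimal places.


Bayes' theorem: P(S|T) = P(T|S) × P(S) / P(T)

Step 1: Calculate P(T) using law of total probability
P(T) = P(T|S)P(S) + P(T|¬S)P(¬S)
     = 0.8875 × 0.3875 + 0.2625 × 0.6125
     = 0.34390625 + 0.16078125
     = 0.50468750

Step 2: Apply Bayes' theorem
P(S|T) = P(T|S) × P(S) / P(T)
       = 0.34390625 / 0.50468750
       = 0.6814


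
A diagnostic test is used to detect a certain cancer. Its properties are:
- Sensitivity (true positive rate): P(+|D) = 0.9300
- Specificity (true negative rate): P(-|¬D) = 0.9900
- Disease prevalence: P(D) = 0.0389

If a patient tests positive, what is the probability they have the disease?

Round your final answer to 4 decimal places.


Let D = has disease, + = positive test

Given:
- P(D) = 0.0389 (prevalence)
- P(+|D) = 0.9300 (sensitivity)
- P(-|¬D) = 0.9900 (specificity)
- P(+|¬D) = 0.0100 (false positive rate = 1 - specificity)

Step 1: Find P(+)
P(+) = P(+|D)P(D) + P(+|¬D)P(¬D)
     = 0.9300 × 0.0389 + 0.0100 × 0.9611
     = 0.03617700 + 0.00961100
     = 0.04578800

Step 2: Apply Bayes' theorem for P(D|+)
P(D|+) = P(+|D)P(D) / P(+)
       = 0.03617700 / 0.04578800
       = 0.7901


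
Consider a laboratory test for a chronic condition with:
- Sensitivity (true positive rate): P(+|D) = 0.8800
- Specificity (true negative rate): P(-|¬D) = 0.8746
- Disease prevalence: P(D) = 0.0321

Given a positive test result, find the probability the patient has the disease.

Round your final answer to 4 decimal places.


Let D = has disease, + = positive test

Given:
- P(D) = 0.0321 (prevalence)
- P(+|D) = 0.8800 (sensitivity)
- P(-|¬D) = 0.8746 (specificity)
- P(+|¬D) = 0.1254 (false positive rate = 1 - specificity)

Step 1: Find P(+)
P(+) = P(+|D)P(D) + P(+|¬D)P(¬D)
     = 0.8800 × 0.0321 + 0.1254 × 0.9679
     = 0.02824800 + 0.12137466
     = 0.14962266

Step 2: Apply Bayes' theorem for P(D|+)
P(D|+) = P(+|D)P(D) / P(+)
       = 0.02824800 / 0.14962266
       = 0.1888
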